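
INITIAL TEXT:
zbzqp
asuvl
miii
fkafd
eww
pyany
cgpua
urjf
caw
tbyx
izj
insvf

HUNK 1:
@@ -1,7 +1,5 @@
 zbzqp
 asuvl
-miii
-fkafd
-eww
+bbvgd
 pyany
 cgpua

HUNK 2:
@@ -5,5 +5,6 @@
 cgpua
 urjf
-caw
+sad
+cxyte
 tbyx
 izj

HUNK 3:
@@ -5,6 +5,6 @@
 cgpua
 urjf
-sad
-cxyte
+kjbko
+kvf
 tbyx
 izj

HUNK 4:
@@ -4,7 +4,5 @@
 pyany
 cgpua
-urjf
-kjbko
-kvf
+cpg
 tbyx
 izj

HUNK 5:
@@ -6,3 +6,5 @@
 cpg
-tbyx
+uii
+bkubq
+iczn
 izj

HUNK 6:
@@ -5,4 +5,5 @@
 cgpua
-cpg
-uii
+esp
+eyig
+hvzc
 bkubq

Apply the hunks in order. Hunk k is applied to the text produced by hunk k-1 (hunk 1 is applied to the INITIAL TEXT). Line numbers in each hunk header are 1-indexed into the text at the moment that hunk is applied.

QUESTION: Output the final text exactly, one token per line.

Answer: zbzqp
asuvl
bbvgd
pyany
cgpua
esp
eyig
hvzc
bkubq
iczn
izj
insvf

Derivation:
Hunk 1: at line 1 remove [miii,fkafd,eww] add [bbvgd] -> 10 lines: zbzqp asuvl bbvgd pyany cgpua urjf caw tbyx izj insvf
Hunk 2: at line 5 remove [caw] add [sad,cxyte] -> 11 lines: zbzqp asuvl bbvgd pyany cgpua urjf sad cxyte tbyx izj insvf
Hunk 3: at line 5 remove [sad,cxyte] add [kjbko,kvf] -> 11 lines: zbzqp asuvl bbvgd pyany cgpua urjf kjbko kvf tbyx izj insvf
Hunk 4: at line 4 remove [urjf,kjbko,kvf] add [cpg] -> 9 lines: zbzqp asuvl bbvgd pyany cgpua cpg tbyx izj insvf
Hunk 5: at line 6 remove [tbyx] add [uii,bkubq,iczn] -> 11 lines: zbzqp asuvl bbvgd pyany cgpua cpg uii bkubq iczn izj insvf
Hunk 6: at line 5 remove [cpg,uii] add [esp,eyig,hvzc] -> 12 lines: zbzqp asuvl bbvgd pyany cgpua esp eyig hvzc bkubq iczn izj insvf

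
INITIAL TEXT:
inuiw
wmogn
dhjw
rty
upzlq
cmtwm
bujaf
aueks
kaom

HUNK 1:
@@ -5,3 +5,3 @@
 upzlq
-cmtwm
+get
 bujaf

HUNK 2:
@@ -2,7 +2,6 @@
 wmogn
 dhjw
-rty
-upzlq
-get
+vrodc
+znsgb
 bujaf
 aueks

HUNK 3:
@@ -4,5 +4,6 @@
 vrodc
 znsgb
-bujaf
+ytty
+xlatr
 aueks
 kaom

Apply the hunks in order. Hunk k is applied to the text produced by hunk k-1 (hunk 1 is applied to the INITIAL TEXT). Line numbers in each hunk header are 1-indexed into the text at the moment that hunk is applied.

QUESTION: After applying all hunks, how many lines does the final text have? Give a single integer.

Answer: 9

Derivation:
Hunk 1: at line 5 remove [cmtwm] add [get] -> 9 lines: inuiw wmogn dhjw rty upzlq get bujaf aueks kaom
Hunk 2: at line 2 remove [rty,upzlq,get] add [vrodc,znsgb] -> 8 lines: inuiw wmogn dhjw vrodc znsgb bujaf aueks kaom
Hunk 3: at line 4 remove [bujaf] add [ytty,xlatr] -> 9 lines: inuiw wmogn dhjw vrodc znsgb ytty xlatr aueks kaom
Final line count: 9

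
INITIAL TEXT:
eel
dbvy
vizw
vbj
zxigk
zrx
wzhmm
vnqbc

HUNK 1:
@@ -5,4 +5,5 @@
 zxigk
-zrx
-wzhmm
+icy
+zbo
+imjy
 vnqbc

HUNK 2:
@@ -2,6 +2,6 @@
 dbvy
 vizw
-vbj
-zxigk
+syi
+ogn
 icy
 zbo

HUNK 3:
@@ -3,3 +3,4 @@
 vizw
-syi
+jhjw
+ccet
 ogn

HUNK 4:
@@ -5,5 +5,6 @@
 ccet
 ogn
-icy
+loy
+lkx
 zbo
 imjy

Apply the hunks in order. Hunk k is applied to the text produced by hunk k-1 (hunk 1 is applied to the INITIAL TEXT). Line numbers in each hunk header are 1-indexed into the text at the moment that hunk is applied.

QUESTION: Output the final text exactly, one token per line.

Answer: eel
dbvy
vizw
jhjw
ccet
ogn
loy
lkx
zbo
imjy
vnqbc

Derivation:
Hunk 1: at line 5 remove [zrx,wzhmm] add [icy,zbo,imjy] -> 9 lines: eel dbvy vizw vbj zxigk icy zbo imjy vnqbc
Hunk 2: at line 2 remove [vbj,zxigk] add [syi,ogn] -> 9 lines: eel dbvy vizw syi ogn icy zbo imjy vnqbc
Hunk 3: at line 3 remove [syi] add [jhjw,ccet] -> 10 lines: eel dbvy vizw jhjw ccet ogn icy zbo imjy vnqbc
Hunk 4: at line 5 remove [icy] add [loy,lkx] -> 11 lines: eel dbvy vizw jhjw ccet ogn loy lkx zbo imjy vnqbc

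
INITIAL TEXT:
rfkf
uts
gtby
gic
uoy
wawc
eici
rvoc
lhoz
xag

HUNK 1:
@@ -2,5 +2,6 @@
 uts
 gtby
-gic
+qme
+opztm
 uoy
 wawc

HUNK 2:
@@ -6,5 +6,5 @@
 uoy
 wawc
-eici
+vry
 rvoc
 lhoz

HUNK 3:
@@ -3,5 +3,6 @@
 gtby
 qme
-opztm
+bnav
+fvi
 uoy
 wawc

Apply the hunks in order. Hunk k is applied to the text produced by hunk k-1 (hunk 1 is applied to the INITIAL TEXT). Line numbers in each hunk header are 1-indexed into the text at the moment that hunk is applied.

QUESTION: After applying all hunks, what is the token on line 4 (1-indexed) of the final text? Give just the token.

Answer: qme

Derivation:
Hunk 1: at line 2 remove [gic] add [qme,opztm] -> 11 lines: rfkf uts gtby qme opztm uoy wawc eici rvoc lhoz xag
Hunk 2: at line 6 remove [eici] add [vry] -> 11 lines: rfkf uts gtby qme opztm uoy wawc vry rvoc lhoz xag
Hunk 3: at line 3 remove [opztm] add [bnav,fvi] -> 12 lines: rfkf uts gtby qme bnav fvi uoy wawc vry rvoc lhoz xag
Final line 4: qme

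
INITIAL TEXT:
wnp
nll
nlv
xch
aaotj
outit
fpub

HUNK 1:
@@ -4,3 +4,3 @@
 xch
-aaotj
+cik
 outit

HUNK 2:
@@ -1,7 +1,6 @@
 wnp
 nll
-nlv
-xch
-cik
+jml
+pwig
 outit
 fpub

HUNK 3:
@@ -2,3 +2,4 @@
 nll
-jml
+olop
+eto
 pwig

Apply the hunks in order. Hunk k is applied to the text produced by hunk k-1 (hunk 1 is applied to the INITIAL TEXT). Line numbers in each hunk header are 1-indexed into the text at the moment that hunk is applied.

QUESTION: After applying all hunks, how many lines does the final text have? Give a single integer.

Hunk 1: at line 4 remove [aaotj] add [cik] -> 7 lines: wnp nll nlv xch cik outit fpub
Hunk 2: at line 1 remove [nlv,xch,cik] add [jml,pwig] -> 6 lines: wnp nll jml pwig outit fpub
Hunk 3: at line 2 remove [jml] add [olop,eto] -> 7 lines: wnp nll olop eto pwig outit fpub
Final line count: 7

Answer: 7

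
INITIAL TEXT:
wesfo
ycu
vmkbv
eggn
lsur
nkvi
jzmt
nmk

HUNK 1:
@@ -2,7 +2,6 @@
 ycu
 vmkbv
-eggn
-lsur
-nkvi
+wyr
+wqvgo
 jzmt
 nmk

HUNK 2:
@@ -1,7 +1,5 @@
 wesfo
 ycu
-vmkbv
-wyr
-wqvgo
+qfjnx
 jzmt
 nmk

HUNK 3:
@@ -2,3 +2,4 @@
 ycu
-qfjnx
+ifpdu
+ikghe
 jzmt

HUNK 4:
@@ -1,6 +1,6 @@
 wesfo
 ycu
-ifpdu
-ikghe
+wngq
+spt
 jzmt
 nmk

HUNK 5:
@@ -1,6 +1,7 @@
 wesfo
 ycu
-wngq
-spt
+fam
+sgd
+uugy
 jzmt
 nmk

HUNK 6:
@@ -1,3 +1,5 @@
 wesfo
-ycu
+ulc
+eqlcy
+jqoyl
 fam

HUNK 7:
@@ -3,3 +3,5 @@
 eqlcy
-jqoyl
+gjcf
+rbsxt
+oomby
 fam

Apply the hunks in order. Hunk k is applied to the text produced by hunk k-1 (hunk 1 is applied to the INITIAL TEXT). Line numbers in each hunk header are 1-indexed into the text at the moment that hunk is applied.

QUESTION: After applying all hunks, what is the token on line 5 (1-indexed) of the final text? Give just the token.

Hunk 1: at line 2 remove [eggn,lsur,nkvi] add [wyr,wqvgo] -> 7 lines: wesfo ycu vmkbv wyr wqvgo jzmt nmk
Hunk 2: at line 1 remove [vmkbv,wyr,wqvgo] add [qfjnx] -> 5 lines: wesfo ycu qfjnx jzmt nmk
Hunk 3: at line 2 remove [qfjnx] add [ifpdu,ikghe] -> 6 lines: wesfo ycu ifpdu ikghe jzmt nmk
Hunk 4: at line 1 remove [ifpdu,ikghe] add [wngq,spt] -> 6 lines: wesfo ycu wngq spt jzmt nmk
Hunk 5: at line 1 remove [wngq,spt] add [fam,sgd,uugy] -> 7 lines: wesfo ycu fam sgd uugy jzmt nmk
Hunk 6: at line 1 remove [ycu] add [ulc,eqlcy,jqoyl] -> 9 lines: wesfo ulc eqlcy jqoyl fam sgd uugy jzmt nmk
Hunk 7: at line 3 remove [jqoyl] add [gjcf,rbsxt,oomby] -> 11 lines: wesfo ulc eqlcy gjcf rbsxt oomby fam sgd uugy jzmt nmk
Final line 5: rbsxt

Answer: rbsxt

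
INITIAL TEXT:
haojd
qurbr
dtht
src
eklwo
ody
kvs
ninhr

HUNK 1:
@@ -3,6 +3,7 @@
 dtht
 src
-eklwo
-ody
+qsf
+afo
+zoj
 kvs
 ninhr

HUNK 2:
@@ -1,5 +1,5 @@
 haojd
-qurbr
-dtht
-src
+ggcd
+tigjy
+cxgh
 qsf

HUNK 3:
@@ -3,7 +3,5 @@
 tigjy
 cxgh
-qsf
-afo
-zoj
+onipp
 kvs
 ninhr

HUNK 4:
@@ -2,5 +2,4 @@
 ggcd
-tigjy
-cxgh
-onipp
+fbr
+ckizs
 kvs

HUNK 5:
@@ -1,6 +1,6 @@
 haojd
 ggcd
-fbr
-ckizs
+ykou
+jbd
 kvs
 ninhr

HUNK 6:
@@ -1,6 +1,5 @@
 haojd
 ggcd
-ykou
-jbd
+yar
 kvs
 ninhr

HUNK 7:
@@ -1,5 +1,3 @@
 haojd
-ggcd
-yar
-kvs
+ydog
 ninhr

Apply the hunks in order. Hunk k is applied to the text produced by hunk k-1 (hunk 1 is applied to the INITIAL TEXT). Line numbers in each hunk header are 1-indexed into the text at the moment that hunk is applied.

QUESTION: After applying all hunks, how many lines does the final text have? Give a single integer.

Hunk 1: at line 3 remove [eklwo,ody] add [qsf,afo,zoj] -> 9 lines: haojd qurbr dtht src qsf afo zoj kvs ninhr
Hunk 2: at line 1 remove [qurbr,dtht,src] add [ggcd,tigjy,cxgh] -> 9 lines: haojd ggcd tigjy cxgh qsf afo zoj kvs ninhr
Hunk 3: at line 3 remove [qsf,afo,zoj] add [onipp] -> 7 lines: haojd ggcd tigjy cxgh onipp kvs ninhr
Hunk 4: at line 2 remove [tigjy,cxgh,onipp] add [fbr,ckizs] -> 6 lines: haojd ggcd fbr ckizs kvs ninhr
Hunk 5: at line 1 remove [fbr,ckizs] add [ykou,jbd] -> 6 lines: haojd ggcd ykou jbd kvs ninhr
Hunk 6: at line 1 remove [ykou,jbd] add [yar] -> 5 lines: haojd ggcd yar kvs ninhr
Hunk 7: at line 1 remove [ggcd,yar,kvs] add [ydog] -> 3 lines: haojd ydog ninhr
Final line count: 3

Answer: 3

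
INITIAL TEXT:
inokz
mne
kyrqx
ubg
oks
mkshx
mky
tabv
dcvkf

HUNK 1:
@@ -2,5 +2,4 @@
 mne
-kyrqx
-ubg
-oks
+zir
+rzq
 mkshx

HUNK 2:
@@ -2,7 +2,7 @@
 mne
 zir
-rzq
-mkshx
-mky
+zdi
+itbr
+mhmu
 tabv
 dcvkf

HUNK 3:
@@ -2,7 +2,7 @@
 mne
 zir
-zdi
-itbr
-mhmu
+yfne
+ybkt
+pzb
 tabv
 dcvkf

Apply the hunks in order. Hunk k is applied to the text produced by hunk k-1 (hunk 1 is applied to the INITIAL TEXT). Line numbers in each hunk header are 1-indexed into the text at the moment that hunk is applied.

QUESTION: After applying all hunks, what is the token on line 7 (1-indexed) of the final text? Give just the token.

Answer: tabv

Derivation:
Hunk 1: at line 2 remove [kyrqx,ubg,oks] add [zir,rzq] -> 8 lines: inokz mne zir rzq mkshx mky tabv dcvkf
Hunk 2: at line 2 remove [rzq,mkshx,mky] add [zdi,itbr,mhmu] -> 8 lines: inokz mne zir zdi itbr mhmu tabv dcvkf
Hunk 3: at line 2 remove [zdi,itbr,mhmu] add [yfne,ybkt,pzb] -> 8 lines: inokz mne zir yfne ybkt pzb tabv dcvkf
Final line 7: tabv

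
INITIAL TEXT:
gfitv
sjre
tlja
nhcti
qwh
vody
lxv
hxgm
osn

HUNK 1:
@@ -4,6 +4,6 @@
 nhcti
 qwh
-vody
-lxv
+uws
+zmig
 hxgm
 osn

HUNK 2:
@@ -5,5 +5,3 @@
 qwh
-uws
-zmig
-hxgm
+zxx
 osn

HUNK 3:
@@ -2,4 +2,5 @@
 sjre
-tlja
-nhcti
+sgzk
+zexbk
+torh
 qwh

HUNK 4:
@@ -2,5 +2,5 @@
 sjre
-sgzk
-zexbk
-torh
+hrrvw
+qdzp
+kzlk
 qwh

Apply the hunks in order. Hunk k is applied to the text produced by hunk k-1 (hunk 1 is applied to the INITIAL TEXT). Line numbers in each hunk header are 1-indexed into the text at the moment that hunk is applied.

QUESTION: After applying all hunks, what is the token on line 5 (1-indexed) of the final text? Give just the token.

Hunk 1: at line 4 remove [vody,lxv] add [uws,zmig] -> 9 lines: gfitv sjre tlja nhcti qwh uws zmig hxgm osn
Hunk 2: at line 5 remove [uws,zmig,hxgm] add [zxx] -> 7 lines: gfitv sjre tlja nhcti qwh zxx osn
Hunk 3: at line 2 remove [tlja,nhcti] add [sgzk,zexbk,torh] -> 8 lines: gfitv sjre sgzk zexbk torh qwh zxx osn
Hunk 4: at line 2 remove [sgzk,zexbk,torh] add [hrrvw,qdzp,kzlk] -> 8 lines: gfitv sjre hrrvw qdzp kzlk qwh zxx osn
Final line 5: kzlk

Answer: kzlk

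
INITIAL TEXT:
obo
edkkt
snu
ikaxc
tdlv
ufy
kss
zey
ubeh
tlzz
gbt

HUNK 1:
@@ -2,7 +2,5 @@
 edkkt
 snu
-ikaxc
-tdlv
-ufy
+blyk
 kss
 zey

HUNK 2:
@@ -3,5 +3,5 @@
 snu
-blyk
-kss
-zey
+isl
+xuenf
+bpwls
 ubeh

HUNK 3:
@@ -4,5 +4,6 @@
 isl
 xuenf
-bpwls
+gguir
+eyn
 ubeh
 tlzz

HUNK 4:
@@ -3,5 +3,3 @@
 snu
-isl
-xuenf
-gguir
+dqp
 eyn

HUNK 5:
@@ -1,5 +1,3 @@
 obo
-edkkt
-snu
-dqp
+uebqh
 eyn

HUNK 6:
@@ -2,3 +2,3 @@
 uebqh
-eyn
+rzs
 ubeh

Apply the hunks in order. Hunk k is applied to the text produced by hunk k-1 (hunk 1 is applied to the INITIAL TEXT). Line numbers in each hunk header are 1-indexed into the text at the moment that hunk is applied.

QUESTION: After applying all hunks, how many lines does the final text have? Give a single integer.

Answer: 6

Derivation:
Hunk 1: at line 2 remove [ikaxc,tdlv,ufy] add [blyk] -> 9 lines: obo edkkt snu blyk kss zey ubeh tlzz gbt
Hunk 2: at line 3 remove [blyk,kss,zey] add [isl,xuenf,bpwls] -> 9 lines: obo edkkt snu isl xuenf bpwls ubeh tlzz gbt
Hunk 3: at line 4 remove [bpwls] add [gguir,eyn] -> 10 lines: obo edkkt snu isl xuenf gguir eyn ubeh tlzz gbt
Hunk 4: at line 3 remove [isl,xuenf,gguir] add [dqp] -> 8 lines: obo edkkt snu dqp eyn ubeh tlzz gbt
Hunk 5: at line 1 remove [edkkt,snu,dqp] add [uebqh] -> 6 lines: obo uebqh eyn ubeh tlzz gbt
Hunk 6: at line 2 remove [eyn] add [rzs] -> 6 lines: obo uebqh rzs ubeh tlzz gbt
Final line count: 6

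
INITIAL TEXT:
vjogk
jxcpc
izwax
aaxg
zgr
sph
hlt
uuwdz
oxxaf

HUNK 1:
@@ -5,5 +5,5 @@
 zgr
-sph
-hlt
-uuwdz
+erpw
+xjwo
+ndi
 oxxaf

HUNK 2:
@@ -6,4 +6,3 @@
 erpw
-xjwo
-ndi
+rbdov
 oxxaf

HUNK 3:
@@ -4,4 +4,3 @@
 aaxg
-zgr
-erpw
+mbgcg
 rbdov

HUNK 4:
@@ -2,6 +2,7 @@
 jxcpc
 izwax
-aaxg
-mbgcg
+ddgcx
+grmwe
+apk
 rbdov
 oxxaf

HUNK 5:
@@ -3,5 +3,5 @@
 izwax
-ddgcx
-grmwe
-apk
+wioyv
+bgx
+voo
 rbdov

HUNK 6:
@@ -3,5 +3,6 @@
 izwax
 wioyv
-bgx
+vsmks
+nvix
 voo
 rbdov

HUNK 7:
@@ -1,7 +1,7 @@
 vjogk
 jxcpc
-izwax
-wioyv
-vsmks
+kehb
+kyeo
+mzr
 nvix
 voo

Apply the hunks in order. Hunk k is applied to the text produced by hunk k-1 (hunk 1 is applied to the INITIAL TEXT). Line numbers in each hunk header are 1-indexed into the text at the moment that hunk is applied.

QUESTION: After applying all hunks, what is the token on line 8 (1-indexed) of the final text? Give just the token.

Answer: rbdov

Derivation:
Hunk 1: at line 5 remove [sph,hlt,uuwdz] add [erpw,xjwo,ndi] -> 9 lines: vjogk jxcpc izwax aaxg zgr erpw xjwo ndi oxxaf
Hunk 2: at line 6 remove [xjwo,ndi] add [rbdov] -> 8 lines: vjogk jxcpc izwax aaxg zgr erpw rbdov oxxaf
Hunk 3: at line 4 remove [zgr,erpw] add [mbgcg] -> 7 lines: vjogk jxcpc izwax aaxg mbgcg rbdov oxxaf
Hunk 4: at line 2 remove [aaxg,mbgcg] add [ddgcx,grmwe,apk] -> 8 lines: vjogk jxcpc izwax ddgcx grmwe apk rbdov oxxaf
Hunk 5: at line 3 remove [ddgcx,grmwe,apk] add [wioyv,bgx,voo] -> 8 lines: vjogk jxcpc izwax wioyv bgx voo rbdov oxxaf
Hunk 6: at line 3 remove [bgx] add [vsmks,nvix] -> 9 lines: vjogk jxcpc izwax wioyv vsmks nvix voo rbdov oxxaf
Hunk 7: at line 1 remove [izwax,wioyv,vsmks] add [kehb,kyeo,mzr] -> 9 lines: vjogk jxcpc kehb kyeo mzr nvix voo rbdov oxxaf
Final line 8: rbdov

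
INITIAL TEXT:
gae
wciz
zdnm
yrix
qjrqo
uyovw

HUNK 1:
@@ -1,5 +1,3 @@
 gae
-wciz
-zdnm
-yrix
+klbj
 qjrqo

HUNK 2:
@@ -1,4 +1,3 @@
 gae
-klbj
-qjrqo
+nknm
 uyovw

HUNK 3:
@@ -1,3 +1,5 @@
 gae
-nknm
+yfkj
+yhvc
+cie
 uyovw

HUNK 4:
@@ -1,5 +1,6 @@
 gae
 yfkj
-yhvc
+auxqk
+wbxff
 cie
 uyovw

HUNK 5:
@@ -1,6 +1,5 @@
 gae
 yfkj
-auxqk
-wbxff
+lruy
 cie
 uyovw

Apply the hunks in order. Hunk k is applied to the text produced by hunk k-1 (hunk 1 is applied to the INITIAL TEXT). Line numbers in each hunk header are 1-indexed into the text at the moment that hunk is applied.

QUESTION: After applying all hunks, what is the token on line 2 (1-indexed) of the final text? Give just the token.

Hunk 1: at line 1 remove [wciz,zdnm,yrix] add [klbj] -> 4 lines: gae klbj qjrqo uyovw
Hunk 2: at line 1 remove [klbj,qjrqo] add [nknm] -> 3 lines: gae nknm uyovw
Hunk 3: at line 1 remove [nknm] add [yfkj,yhvc,cie] -> 5 lines: gae yfkj yhvc cie uyovw
Hunk 4: at line 1 remove [yhvc] add [auxqk,wbxff] -> 6 lines: gae yfkj auxqk wbxff cie uyovw
Hunk 5: at line 1 remove [auxqk,wbxff] add [lruy] -> 5 lines: gae yfkj lruy cie uyovw
Final line 2: yfkj

Answer: yfkj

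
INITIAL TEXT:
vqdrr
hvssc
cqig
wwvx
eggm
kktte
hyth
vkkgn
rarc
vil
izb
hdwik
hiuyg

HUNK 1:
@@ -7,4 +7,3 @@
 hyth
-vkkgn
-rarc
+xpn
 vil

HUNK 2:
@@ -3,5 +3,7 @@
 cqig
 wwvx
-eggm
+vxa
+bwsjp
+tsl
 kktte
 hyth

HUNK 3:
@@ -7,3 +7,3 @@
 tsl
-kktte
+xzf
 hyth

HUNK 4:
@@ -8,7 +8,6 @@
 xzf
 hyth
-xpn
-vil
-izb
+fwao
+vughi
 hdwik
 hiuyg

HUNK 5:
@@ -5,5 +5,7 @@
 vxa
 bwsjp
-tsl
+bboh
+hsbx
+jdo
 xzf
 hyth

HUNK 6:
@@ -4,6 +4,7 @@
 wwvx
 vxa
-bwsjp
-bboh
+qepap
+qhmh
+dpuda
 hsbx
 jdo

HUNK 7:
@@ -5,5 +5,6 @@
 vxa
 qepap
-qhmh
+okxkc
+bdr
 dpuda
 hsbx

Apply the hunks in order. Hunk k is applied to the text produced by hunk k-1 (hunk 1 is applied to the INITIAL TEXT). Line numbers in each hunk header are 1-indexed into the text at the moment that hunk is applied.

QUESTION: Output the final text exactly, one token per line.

Hunk 1: at line 7 remove [vkkgn,rarc] add [xpn] -> 12 lines: vqdrr hvssc cqig wwvx eggm kktte hyth xpn vil izb hdwik hiuyg
Hunk 2: at line 3 remove [eggm] add [vxa,bwsjp,tsl] -> 14 lines: vqdrr hvssc cqig wwvx vxa bwsjp tsl kktte hyth xpn vil izb hdwik hiuyg
Hunk 3: at line 7 remove [kktte] add [xzf] -> 14 lines: vqdrr hvssc cqig wwvx vxa bwsjp tsl xzf hyth xpn vil izb hdwik hiuyg
Hunk 4: at line 8 remove [xpn,vil,izb] add [fwao,vughi] -> 13 lines: vqdrr hvssc cqig wwvx vxa bwsjp tsl xzf hyth fwao vughi hdwik hiuyg
Hunk 5: at line 5 remove [tsl] add [bboh,hsbx,jdo] -> 15 lines: vqdrr hvssc cqig wwvx vxa bwsjp bboh hsbx jdo xzf hyth fwao vughi hdwik hiuyg
Hunk 6: at line 4 remove [bwsjp,bboh] add [qepap,qhmh,dpuda] -> 16 lines: vqdrr hvssc cqig wwvx vxa qepap qhmh dpuda hsbx jdo xzf hyth fwao vughi hdwik hiuyg
Hunk 7: at line 5 remove [qhmh] add [okxkc,bdr] -> 17 lines: vqdrr hvssc cqig wwvx vxa qepap okxkc bdr dpuda hsbx jdo xzf hyth fwao vughi hdwik hiuyg

Answer: vqdrr
hvssc
cqig
wwvx
vxa
qepap
okxkc
bdr
dpuda
hsbx
jdo
xzf
hyth
fwao
vughi
hdwik
hiuyg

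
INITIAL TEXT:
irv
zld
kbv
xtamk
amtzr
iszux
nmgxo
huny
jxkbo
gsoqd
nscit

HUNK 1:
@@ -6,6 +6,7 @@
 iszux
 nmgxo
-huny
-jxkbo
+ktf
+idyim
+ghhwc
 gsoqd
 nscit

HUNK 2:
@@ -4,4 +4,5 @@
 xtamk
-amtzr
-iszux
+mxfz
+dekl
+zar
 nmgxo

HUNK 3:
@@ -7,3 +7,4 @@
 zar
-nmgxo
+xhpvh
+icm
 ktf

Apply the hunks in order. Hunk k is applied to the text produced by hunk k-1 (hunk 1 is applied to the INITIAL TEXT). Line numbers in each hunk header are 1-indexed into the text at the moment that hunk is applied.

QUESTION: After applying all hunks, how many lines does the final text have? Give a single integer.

Hunk 1: at line 6 remove [huny,jxkbo] add [ktf,idyim,ghhwc] -> 12 lines: irv zld kbv xtamk amtzr iszux nmgxo ktf idyim ghhwc gsoqd nscit
Hunk 2: at line 4 remove [amtzr,iszux] add [mxfz,dekl,zar] -> 13 lines: irv zld kbv xtamk mxfz dekl zar nmgxo ktf idyim ghhwc gsoqd nscit
Hunk 3: at line 7 remove [nmgxo] add [xhpvh,icm] -> 14 lines: irv zld kbv xtamk mxfz dekl zar xhpvh icm ktf idyim ghhwc gsoqd nscit
Final line count: 14

Answer: 14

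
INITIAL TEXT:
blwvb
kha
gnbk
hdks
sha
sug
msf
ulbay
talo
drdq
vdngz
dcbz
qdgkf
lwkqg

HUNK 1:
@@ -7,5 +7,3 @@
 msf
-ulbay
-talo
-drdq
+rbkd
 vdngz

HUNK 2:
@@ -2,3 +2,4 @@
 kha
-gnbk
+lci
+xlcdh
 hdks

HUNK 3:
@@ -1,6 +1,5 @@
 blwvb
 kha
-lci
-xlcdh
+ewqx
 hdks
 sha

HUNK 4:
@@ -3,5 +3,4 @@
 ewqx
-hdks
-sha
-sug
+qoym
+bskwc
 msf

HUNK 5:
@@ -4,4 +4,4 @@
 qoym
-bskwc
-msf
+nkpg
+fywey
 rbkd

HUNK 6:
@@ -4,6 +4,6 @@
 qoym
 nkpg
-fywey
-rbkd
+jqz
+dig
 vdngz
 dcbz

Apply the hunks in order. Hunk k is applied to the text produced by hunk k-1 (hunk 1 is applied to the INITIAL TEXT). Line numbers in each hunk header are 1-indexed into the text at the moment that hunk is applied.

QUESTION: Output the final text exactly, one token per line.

Answer: blwvb
kha
ewqx
qoym
nkpg
jqz
dig
vdngz
dcbz
qdgkf
lwkqg

Derivation:
Hunk 1: at line 7 remove [ulbay,talo,drdq] add [rbkd] -> 12 lines: blwvb kha gnbk hdks sha sug msf rbkd vdngz dcbz qdgkf lwkqg
Hunk 2: at line 2 remove [gnbk] add [lci,xlcdh] -> 13 lines: blwvb kha lci xlcdh hdks sha sug msf rbkd vdngz dcbz qdgkf lwkqg
Hunk 3: at line 1 remove [lci,xlcdh] add [ewqx] -> 12 lines: blwvb kha ewqx hdks sha sug msf rbkd vdngz dcbz qdgkf lwkqg
Hunk 4: at line 3 remove [hdks,sha,sug] add [qoym,bskwc] -> 11 lines: blwvb kha ewqx qoym bskwc msf rbkd vdngz dcbz qdgkf lwkqg
Hunk 5: at line 4 remove [bskwc,msf] add [nkpg,fywey] -> 11 lines: blwvb kha ewqx qoym nkpg fywey rbkd vdngz dcbz qdgkf lwkqg
Hunk 6: at line 4 remove [fywey,rbkd] add [jqz,dig] -> 11 lines: blwvb kha ewqx qoym nkpg jqz dig vdngz dcbz qdgkf lwkqg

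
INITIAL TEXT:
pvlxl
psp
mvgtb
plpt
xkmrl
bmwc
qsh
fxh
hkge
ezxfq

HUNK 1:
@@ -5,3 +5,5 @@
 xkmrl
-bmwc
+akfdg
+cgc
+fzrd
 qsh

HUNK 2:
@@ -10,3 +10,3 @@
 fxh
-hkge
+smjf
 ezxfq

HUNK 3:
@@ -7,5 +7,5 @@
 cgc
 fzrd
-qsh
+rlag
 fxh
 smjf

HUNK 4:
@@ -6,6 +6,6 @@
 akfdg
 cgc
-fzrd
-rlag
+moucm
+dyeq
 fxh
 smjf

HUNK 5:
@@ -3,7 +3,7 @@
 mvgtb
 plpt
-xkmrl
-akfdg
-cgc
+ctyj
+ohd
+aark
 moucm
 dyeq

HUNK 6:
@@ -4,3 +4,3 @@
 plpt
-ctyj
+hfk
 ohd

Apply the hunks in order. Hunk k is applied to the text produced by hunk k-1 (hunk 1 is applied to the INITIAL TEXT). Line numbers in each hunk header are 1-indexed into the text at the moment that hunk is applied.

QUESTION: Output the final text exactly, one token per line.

Hunk 1: at line 5 remove [bmwc] add [akfdg,cgc,fzrd] -> 12 lines: pvlxl psp mvgtb plpt xkmrl akfdg cgc fzrd qsh fxh hkge ezxfq
Hunk 2: at line 10 remove [hkge] add [smjf] -> 12 lines: pvlxl psp mvgtb plpt xkmrl akfdg cgc fzrd qsh fxh smjf ezxfq
Hunk 3: at line 7 remove [qsh] add [rlag] -> 12 lines: pvlxl psp mvgtb plpt xkmrl akfdg cgc fzrd rlag fxh smjf ezxfq
Hunk 4: at line 6 remove [fzrd,rlag] add [moucm,dyeq] -> 12 lines: pvlxl psp mvgtb plpt xkmrl akfdg cgc moucm dyeq fxh smjf ezxfq
Hunk 5: at line 3 remove [xkmrl,akfdg,cgc] add [ctyj,ohd,aark] -> 12 lines: pvlxl psp mvgtb plpt ctyj ohd aark moucm dyeq fxh smjf ezxfq
Hunk 6: at line 4 remove [ctyj] add [hfk] -> 12 lines: pvlxl psp mvgtb plpt hfk ohd aark moucm dyeq fxh smjf ezxfq

Answer: pvlxl
psp
mvgtb
plpt
hfk
ohd
aark
moucm
dyeq
fxh
smjf
ezxfq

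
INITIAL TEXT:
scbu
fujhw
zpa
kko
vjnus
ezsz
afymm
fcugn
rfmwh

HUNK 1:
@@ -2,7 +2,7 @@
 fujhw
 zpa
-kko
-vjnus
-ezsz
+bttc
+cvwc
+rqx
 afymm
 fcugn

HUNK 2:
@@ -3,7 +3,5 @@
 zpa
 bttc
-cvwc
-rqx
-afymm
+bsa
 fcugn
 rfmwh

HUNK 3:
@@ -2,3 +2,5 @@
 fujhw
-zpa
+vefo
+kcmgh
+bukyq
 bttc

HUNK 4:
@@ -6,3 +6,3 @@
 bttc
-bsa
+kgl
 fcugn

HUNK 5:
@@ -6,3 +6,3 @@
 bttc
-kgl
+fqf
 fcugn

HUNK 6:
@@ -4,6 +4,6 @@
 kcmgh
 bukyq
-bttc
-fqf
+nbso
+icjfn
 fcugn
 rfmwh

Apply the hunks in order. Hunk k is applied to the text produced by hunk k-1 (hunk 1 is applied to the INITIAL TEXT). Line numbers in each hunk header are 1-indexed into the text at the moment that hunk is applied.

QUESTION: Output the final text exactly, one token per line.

Answer: scbu
fujhw
vefo
kcmgh
bukyq
nbso
icjfn
fcugn
rfmwh

Derivation:
Hunk 1: at line 2 remove [kko,vjnus,ezsz] add [bttc,cvwc,rqx] -> 9 lines: scbu fujhw zpa bttc cvwc rqx afymm fcugn rfmwh
Hunk 2: at line 3 remove [cvwc,rqx,afymm] add [bsa] -> 7 lines: scbu fujhw zpa bttc bsa fcugn rfmwh
Hunk 3: at line 2 remove [zpa] add [vefo,kcmgh,bukyq] -> 9 lines: scbu fujhw vefo kcmgh bukyq bttc bsa fcugn rfmwh
Hunk 4: at line 6 remove [bsa] add [kgl] -> 9 lines: scbu fujhw vefo kcmgh bukyq bttc kgl fcugn rfmwh
Hunk 5: at line 6 remove [kgl] add [fqf] -> 9 lines: scbu fujhw vefo kcmgh bukyq bttc fqf fcugn rfmwh
Hunk 6: at line 4 remove [bttc,fqf] add [nbso,icjfn] -> 9 lines: scbu fujhw vefo kcmgh bukyq nbso icjfn fcugn rfmwh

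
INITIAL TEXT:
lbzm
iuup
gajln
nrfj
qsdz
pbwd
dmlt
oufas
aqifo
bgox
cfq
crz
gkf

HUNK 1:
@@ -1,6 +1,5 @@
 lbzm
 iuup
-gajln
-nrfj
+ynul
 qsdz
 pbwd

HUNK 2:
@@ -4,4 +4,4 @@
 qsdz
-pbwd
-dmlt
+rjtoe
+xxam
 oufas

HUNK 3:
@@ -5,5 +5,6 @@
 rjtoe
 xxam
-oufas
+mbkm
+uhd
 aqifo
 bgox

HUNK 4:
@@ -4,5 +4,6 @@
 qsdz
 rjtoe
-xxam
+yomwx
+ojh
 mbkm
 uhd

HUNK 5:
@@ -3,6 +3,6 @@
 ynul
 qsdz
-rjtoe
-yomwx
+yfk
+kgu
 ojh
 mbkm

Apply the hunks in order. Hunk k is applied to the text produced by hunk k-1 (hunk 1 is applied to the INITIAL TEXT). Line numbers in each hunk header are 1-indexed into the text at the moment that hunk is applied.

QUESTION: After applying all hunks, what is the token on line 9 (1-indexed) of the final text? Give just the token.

Answer: uhd

Derivation:
Hunk 1: at line 1 remove [gajln,nrfj] add [ynul] -> 12 lines: lbzm iuup ynul qsdz pbwd dmlt oufas aqifo bgox cfq crz gkf
Hunk 2: at line 4 remove [pbwd,dmlt] add [rjtoe,xxam] -> 12 lines: lbzm iuup ynul qsdz rjtoe xxam oufas aqifo bgox cfq crz gkf
Hunk 3: at line 5 remove [oufas] add [mbkm,uhd] -> 13 lines: lbzm iuup ynul qsdz rjtoe xxam mbkm uhd aqifo bgox cfq crz gkf
Hunk 4: at line 4 remove [xxam] add [yomwx,ojh] -> 14 lines: lbzm iuup ynul qsdz rjtoe yomwx ojh mbkm uhd aqifo bgox cfq crz gkf
Hunk 5: at line 3 remove [rjtoe,yomwx] add [yfk,kgu] -> 14 lines: lbzm iuup ynul qsdz yfk kgu ojh mbkm uhd aqifo bgox cfq crz gkf
Final line 9: uhd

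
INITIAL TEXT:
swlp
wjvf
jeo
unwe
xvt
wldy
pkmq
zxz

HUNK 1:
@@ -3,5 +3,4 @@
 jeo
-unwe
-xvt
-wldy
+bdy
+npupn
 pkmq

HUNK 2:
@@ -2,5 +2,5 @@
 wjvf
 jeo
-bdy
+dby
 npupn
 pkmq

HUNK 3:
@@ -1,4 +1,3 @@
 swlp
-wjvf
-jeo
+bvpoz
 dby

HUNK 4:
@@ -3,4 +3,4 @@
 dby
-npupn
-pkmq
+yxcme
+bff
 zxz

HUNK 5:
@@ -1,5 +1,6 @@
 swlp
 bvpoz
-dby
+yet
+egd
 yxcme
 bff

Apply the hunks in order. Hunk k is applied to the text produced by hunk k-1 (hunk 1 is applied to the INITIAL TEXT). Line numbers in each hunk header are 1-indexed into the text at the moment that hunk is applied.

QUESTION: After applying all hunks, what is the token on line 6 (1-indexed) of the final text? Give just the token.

Answer: bff

Derivation:
Hunk 1: at line 3 remove [unwe,xvt,wldy] add [bdy,npupn] -> 7 lines: swlp wjvf jeo bdy npupn pkmq zxz
Hunk 2: at line 2 remove [bdy] add [dby] -> 7 lines: swlp wjvf jeo dby npupn pkmq zxz
Hunk 3: at line 1 remove [wjvf,jeo] add [bvpoz] -> 6 lines: swlp bvpoz dby npupn pkmq zxz
Hunk 4: at line 3 remove [npupn,pkmq] add [yxcme,bff] -> 6 lines: swlp bvpoz dby yxcme bff zxz
Hunk 5: at line 1 remove [dby] add [yet,egd] -> 7 lines: swlp bvpoz yet egd yxcme bff zxz
Final line 6: bff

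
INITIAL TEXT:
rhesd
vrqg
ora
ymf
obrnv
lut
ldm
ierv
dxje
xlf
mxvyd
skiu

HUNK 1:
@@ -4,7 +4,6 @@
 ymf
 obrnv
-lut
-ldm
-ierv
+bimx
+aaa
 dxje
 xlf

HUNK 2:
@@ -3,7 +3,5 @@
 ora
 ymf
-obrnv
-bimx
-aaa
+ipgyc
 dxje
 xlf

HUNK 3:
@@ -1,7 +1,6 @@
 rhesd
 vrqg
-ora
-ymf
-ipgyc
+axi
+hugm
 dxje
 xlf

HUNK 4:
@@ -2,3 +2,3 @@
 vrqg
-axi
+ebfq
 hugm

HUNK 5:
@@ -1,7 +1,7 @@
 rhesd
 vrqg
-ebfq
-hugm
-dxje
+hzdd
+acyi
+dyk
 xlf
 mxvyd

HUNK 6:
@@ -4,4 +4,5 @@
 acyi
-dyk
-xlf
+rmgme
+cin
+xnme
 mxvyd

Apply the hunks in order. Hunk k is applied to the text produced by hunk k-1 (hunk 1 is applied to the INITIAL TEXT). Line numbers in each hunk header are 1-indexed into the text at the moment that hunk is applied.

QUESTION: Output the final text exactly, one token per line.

Hunk 1: at line 4 remove [lut,ldm,ierv] add [bimx,aaa] -> 11 lines: rhesd vrqg ora ymf obrnv bimx aaa dxje xlf mxvyd skiu
Hunk 2: at line 3 remove [obrnv,bimx,aaa] add [ipgyc] -> 9 lines: rhesd vrqg ora ymf ipgyc dxje xlf mxvyd skiu
Hunk 3: at line 1 remove [ora,ymf,ipgyc] add [axi,hugm] -> 8 lines: rhesd vrqg axi hugm dxje xlf mxvyd skiu
Hunk 4: at line 2 remove [axi] add [ebfq] -> 8 lines: rhesd vrqg ebfq hugm dxje xlf mxvyd skiu
Hunk 5: at line 1 remove [ebfq,hugm,dxje] add [hzdd,acyi,dyk] -> 8 lines: rhesd vrqg hzdd acyi dyk xlf mxvyd skiu
Hunk 6: at line 4 remove [dyk,xlf] add [rmgme,cin,xnme] -> 9 lines: rhesd vrqg hzdd acyi rmgme cin xnme mxvyd skiu

Answer: rhesd
vrqg
hzdd
acyi
rmgme
cin
xnme
mxvyd
skiu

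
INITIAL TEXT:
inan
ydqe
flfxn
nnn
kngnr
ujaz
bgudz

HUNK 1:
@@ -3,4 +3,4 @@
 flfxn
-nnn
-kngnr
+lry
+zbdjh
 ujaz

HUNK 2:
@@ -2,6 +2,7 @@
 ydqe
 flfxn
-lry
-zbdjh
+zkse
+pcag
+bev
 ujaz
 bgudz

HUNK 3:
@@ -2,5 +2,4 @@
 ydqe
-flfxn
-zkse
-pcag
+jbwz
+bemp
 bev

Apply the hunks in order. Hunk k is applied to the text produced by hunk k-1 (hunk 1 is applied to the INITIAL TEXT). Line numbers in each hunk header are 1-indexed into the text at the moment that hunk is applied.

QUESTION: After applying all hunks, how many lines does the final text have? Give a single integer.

Answer: 7

Derivation:
Hunk 1: at line 3 remove [nnn,kngnr] add [lry,zbdjh] -> 7 lines: inan ydqe flfxn lry zbdjh ujaz bgudz
Hunk 2: at line 2 remove [lry,zbdjh] add [zkse,pcag,bev] -> 8 lines: inan ydqe flfxn zkse pcag bev ujaz bgudz
Hunk 3: at line 2 remove [flfxn,zkse,pcag] add [jbwz,bemp] -> 7 lines: inan ydqe jbwz bemp bev ujaz bgudz
Final line count: 7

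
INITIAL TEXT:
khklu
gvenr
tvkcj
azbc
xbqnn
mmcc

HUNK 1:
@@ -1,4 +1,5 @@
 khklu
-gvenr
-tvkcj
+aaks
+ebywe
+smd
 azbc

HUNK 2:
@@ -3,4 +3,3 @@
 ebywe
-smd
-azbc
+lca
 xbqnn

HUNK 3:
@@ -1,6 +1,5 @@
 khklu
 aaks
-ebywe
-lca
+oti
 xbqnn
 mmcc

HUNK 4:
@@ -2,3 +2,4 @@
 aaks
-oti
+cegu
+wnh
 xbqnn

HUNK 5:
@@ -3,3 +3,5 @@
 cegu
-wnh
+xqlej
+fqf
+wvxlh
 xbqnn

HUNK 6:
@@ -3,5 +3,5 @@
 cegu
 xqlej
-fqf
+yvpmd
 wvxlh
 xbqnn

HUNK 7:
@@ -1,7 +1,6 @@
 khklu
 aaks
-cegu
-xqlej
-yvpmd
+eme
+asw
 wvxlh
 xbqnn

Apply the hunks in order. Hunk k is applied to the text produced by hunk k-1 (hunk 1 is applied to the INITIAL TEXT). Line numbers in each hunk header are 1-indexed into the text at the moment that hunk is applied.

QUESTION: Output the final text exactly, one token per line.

Hunk 1: at line 1 remove [gvenr,tvkcj] add [aaks,ebywe,smd] -> 7 lines: khklu aaks ebywe smd azbc xbqnn mmcc
Hunk 2: at line 3 remove [smd,azbc] add [lca] -> 6 lines: khklu aaks ebywe lca xbqnn mmcc
Hunk 3: at line 1 remove [ebywe,lca] add [oti] -> 5 lines: khklu aaks oti xbqnn mmcc
Hunk 4: at line 2 remove [oti] add [cegu,wnh] -> 6 lines: khklu aaks cegu wnh xbqnn mmcc
Hunk 5: at line 3 remove [wnh] add [xqlej,fqf,wvxlh] -> 8 lines: khklu aaks cegu xqlej fqf wvxlh xbqnn mmcc
Hunk 6: at line 3 remove [fqf] add [yvpmd] -> 8 lines: khklu aaks cegu xqlej yvpmd wvxlh xbqnn mmcc
Hunk 7: at line 1 remove [cegu,xqlej,yvpmd] add [eme,asw] -> 7 lines: khklu aaks eme asw wvxlh xbqnn mmcc

Answer: khklu
aaks
eme
asw
wvxlh
xbqnn
mmcc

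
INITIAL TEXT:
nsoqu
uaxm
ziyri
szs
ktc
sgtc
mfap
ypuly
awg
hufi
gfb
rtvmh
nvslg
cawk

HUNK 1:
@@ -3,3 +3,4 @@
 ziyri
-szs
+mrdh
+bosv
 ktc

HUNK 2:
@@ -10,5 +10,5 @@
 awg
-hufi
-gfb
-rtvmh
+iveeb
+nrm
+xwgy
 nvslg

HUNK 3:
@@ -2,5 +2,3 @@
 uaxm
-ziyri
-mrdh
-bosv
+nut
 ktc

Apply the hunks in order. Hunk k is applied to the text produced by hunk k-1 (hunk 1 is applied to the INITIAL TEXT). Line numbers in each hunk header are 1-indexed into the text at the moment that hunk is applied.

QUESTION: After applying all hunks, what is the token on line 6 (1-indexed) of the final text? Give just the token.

Answer: mfap

Derivation:
Hunk 1: at line 3 remove [szs] add [mrdh,bosv] -> 15 lines: nsoqu uaxm ziyri mrdh bosv ktc sgtc mfap ypuly awg hufi gfb rtvmh nvslg cawk
Hunk 2: at line 10 remove [hufi,gfb,rtvmh] add [iveeb,nrm,xwgy] -> 15 lines: nsoqu uaxm ziyri mrdh bosv ktc sgtc mfap ypuly awg iveeb nrm xwgy nvslg cawk
Hunk 3: at line 2 remove [ziyri,mrdh,bosv] add [nut] -> 13 lines: nsoqu uaxm nut ktc sgtc mfap ypuly awg iveeb nrm xwgy nvslg cawk
Final line 6: mfap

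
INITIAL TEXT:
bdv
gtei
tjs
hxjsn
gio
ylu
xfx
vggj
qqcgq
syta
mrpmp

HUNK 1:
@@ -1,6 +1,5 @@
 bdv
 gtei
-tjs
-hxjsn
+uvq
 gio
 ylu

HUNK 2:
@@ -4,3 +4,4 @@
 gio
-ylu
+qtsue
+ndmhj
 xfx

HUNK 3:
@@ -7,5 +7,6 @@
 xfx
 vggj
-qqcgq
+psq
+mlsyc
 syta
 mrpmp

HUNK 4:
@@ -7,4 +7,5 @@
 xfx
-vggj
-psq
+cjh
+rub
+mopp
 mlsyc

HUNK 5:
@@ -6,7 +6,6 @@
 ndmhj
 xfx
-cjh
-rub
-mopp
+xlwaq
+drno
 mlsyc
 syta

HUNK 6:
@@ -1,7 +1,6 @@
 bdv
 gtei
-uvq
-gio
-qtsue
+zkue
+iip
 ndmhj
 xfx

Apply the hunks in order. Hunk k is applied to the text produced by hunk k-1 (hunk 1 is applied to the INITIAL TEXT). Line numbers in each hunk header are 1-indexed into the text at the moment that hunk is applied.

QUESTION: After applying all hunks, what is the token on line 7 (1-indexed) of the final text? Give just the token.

Answer: xlwaq

Derivation:
Hunk 1: at line 1 remove [tjs,hxjsn] add [uvq] -> 10 lines: bdv gtei uvq gio ylu xfx vggj qqcgq syta mrpmp
Hunk 2: at line 4 remove [ylu] add [qtsue,ndmhj] -> 11 lines: bdv gtei uvq gio qtsue ndmhj xfx vggj qqcgq syta mrpmp
Hunk 3: at line 7 remove [qqcgq] add [psq,mlsyc] -> 12 lines: bdv gtei uvq gio qtsue ndmhj xfx vggj psq mlsyc syta mrpmp
Hunk 4: at line 7 remove [vggj,psq] add [cjh,rub,mopp] -> 13 lines: bdv gtei uvq gio qtsue ndmhj xfx cjh rub mopp mlsyc syta mrpmp
Hunk 5: at line 6 remove [cjh,rub,mopp] add [xlwaq,drno] -> 12 lines: bdv gtei uvq gio qtsue ndmhj xfx xlwaq drno mlsyc syta mrpmp
Hunk 6: at line 1 remove [uvq,gio,qtsue] add [zkue,iip] -> 11 lines: bdv gtei zkue iip ndmhj xfx xlwaq drno mlsyc syta mrpmp
Final line 7: xlwaq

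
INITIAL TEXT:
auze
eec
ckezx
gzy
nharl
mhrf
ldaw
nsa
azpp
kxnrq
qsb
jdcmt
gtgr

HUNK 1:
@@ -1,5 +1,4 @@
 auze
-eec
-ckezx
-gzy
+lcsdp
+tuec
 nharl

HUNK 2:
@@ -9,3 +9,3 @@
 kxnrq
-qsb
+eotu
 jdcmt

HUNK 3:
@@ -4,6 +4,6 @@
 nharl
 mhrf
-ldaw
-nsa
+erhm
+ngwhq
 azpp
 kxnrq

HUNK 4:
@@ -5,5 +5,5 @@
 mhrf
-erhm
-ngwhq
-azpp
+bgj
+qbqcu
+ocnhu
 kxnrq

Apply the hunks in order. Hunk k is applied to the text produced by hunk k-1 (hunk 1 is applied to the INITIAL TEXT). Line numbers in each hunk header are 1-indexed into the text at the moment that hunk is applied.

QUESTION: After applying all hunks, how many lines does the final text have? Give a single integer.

Answer: 12

Derivation:
Hunk 1: at line 1 remove [eec,ckezx,gzy] add [lcsdp,tuec] -> 12 lines: auze lcsdp tuec nharl mhrf ldaw nsa azpp kxnrq qsb jdcmt gtgr
Hunk 2: at line 9 remove [qsb] add [eotu] -> 12 lines: auze lcsdp tuec nharl mhrf ldaw nsa azpp kxnrq eotu jdcmt gtgr
Hunk 3: at line 4 remove [ldaw,nsa] add [erhm,ngwhq] -> 12 lines: auze lcsdp tuec nharl mhrf erhm ngwhq azpp kxnrq eotu jdcmt gtgr
Hunk 4: at line 5 remove [erhm,ngwhq,azpp] add [bgj,qbqcu,ocnhu] -> 12 lines: auze lcsdp tuec nharl mhrf bgj qbqcu ocnhu kxnrq eotu jdcmt gtgr
Final line count: 12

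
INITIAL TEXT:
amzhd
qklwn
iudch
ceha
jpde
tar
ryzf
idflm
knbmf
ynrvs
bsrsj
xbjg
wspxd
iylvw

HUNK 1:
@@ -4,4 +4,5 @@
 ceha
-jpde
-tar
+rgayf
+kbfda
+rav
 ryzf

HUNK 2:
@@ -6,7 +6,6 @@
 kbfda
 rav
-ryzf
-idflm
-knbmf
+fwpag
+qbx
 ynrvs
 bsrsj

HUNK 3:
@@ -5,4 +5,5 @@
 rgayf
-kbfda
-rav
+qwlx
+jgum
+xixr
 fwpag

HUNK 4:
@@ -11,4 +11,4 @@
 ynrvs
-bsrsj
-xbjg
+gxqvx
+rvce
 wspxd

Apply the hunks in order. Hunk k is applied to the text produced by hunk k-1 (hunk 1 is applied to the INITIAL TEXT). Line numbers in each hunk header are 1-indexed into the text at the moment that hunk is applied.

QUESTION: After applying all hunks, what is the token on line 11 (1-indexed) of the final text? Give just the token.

Hunk 1: at line 4 remove [jpde,tar] add [rgayf,kbfda,rav] -> 15 lines: amzhd qklwn iudch ceha rgayf kbfda rav ryzf idflm knbmf ynrvs bsrsj xbjg wspxd iylvw
Hunk 2: at line 6 remove [ryzf,idflm,knbmf] add [fwpag,qbx] -> 14 lines: amzhd qklwn iudch ceha rgayf kbfda rav fwpag qbx ynrvs bsrsj xbjg wspxd iylvw
Hunk 3: at line 5 remove [kbfda,rav] add [qwlx,jgum,xixr] -> 15 lines: amzhd qklwn iudch ceha rgayf qwlx jgum xixr fwpag qbx ynrvs bsrsj xbjg wspxd iylvw
Hunk 4: at line 11 remove [bsrsj,xbjg] add [gxqvx,rvce] -> 15 lines: amzhd qklwn iudch ceha rgayf qwlx jgum xixr fwpag qbx ynrvs gxqvx rvce wspxd iylvw
Final line 11: ynrvs

Answer: ynrvs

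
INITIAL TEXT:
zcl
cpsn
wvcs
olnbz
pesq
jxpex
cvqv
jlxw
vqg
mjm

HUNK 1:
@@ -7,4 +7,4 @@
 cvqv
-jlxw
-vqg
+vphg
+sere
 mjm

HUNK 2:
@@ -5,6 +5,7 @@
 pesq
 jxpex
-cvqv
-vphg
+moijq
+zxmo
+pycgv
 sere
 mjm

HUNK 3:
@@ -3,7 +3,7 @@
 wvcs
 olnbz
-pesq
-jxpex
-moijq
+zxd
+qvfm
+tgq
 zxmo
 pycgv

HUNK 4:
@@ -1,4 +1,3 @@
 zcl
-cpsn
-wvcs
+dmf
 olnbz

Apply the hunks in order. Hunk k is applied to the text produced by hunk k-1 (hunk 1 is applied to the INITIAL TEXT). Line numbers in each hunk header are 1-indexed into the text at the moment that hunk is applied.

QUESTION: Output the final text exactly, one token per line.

Hunk 1: at line 7 remove [jlxw,vqg] add [vphg,sere] -> 10 lines: zcl cpsn wvcs olnbz pesq jxpex cvqv vphg sere mjm
Hunk 2: at line 5 remove [cvqv,vphg] add [moijq,zxmo,pycgv] -> 11 lines: zcl cpsn wvcs olnbz pesq jxpex moijq zxmo pycgv sere mjm
Hunk 3: at line 3 remove [pesq,jxpex,moijq] add [zxd,qvfm,tgq] -> 11 lines: zcl cpsn wvcs olnbz zxd qvfm tgq zxmo pycgv sere mjm
Hunk 4: at line 1 remove [cpsn,wvcs] add [dmf] -> 10 lines: zcl dmf olnbz zxd qvfm tgq zxmo pycgv sere mjm

Answer: zcl
dmf
olnbz
zxd
qvfm
tgq
zxmo
pycgv
sere
mjm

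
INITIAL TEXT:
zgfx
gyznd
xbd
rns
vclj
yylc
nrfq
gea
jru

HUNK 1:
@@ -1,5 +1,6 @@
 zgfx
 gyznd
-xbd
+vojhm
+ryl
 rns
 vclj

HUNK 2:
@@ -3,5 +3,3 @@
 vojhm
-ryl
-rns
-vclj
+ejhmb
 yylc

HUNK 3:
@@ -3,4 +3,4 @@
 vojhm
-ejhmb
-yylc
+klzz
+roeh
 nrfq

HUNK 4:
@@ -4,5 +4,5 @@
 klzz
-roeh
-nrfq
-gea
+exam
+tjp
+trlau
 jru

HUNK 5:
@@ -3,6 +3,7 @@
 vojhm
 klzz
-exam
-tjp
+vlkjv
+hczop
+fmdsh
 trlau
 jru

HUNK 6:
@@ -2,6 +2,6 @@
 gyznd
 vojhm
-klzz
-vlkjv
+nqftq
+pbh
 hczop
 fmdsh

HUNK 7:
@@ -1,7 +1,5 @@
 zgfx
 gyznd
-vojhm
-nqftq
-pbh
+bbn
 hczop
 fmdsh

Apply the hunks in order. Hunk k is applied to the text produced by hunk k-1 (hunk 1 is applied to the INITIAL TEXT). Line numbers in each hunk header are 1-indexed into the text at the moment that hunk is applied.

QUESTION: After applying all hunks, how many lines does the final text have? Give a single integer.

Answer: 7

Derivation:
Hunk 1: at line 1 remove [xbd] add [vojhm,ryl] -> 10 lines: zgfx gyznd vojhm ryl rns vclj yylc nrfq gea jru
Hunk 2: at line 3 remove [ryl,rns,vclj] add [ejhmb] -> 8 lines: zgfx gyznd vojhm ejhmb yylc nrfq gea jru
Hunk 3: at line 3 remove [ejhmb,yylc] add [klzz,roeh] -> 8 lines: zgfx gyznd vojhm klzz roeh nrfq gea jru
Hunk 4: at line 4 remove [roeh,nrfq,gea] add [exam,tjp,trlau] -> 8 lines: zgfx gyznd vojhm klzz exam tjp trlau jru
Hunk 5: at line 3 remove [exam,tjp] add [vlkjv,hczop,fmdsh] -> 9 lines: zgfx gyznd vojhm klzz vlkjv hczop fmdsh trlau jru
Hunk 6: at line 2 remove [klzz,vlkjv] add [nqftq,pbh] -> 9 lines: zgfx gyznd vojhm nqftq pbh hczop fmdsh trlau jru
Hunk 7: at line 1 remove [vojhm,nqftq,pbh] add [bbn] -> 7 lines: zgfx gyznd bbn hczop fmdsh trlau jru
Final line count: 7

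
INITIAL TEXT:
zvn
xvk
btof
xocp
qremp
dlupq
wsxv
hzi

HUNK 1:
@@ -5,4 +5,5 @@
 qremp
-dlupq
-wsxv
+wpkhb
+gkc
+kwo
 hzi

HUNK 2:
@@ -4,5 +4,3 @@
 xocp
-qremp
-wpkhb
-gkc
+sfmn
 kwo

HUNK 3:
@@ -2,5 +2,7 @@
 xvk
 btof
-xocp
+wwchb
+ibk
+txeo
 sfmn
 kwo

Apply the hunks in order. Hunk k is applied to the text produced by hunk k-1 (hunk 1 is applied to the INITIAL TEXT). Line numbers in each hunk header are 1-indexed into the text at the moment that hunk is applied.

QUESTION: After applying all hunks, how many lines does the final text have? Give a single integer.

Hunk 1: at line 5 remove [dlupq,wsxv] add [wpkhb,gkc,kwo] -> 9 lines: zvn xvk btof xocp qremp wpkhb gkc kwo hzi
Hunk 2: at line 4 remove [qremp,wpkhb,gkc] add [sfmn] -> 7 lines: zvn xvk btof xocp sfmn kwo hzi
Hunk 3: at line 2 remove [xocp] add [wwchb,ibk,txeo] -> 9 lines: zvn xvk btof wwchb ibk txeo sfmn kwo hzi
Final line count: 9

Answer: 9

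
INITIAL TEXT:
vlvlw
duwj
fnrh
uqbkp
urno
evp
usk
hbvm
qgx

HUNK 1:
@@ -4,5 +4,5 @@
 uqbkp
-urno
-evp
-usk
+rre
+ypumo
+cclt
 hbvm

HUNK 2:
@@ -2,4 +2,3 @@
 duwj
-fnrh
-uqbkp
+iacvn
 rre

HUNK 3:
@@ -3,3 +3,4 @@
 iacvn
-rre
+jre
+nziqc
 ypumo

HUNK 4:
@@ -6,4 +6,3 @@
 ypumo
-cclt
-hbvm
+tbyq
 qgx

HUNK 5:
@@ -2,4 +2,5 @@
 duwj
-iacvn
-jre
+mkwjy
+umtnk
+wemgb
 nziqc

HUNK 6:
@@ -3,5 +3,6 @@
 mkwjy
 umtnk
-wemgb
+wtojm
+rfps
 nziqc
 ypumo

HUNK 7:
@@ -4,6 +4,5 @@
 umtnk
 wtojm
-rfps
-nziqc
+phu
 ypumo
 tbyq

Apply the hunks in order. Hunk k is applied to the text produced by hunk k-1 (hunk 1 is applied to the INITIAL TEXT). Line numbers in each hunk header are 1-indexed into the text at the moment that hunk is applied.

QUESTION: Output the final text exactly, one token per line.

Hunk 1: at line 4 remove [urno,evp,usk] add [rre,ypumo,cclt] -> 9 lines: vlvlw duwj fnrh uqbkp rre ypumo cclt hbvm qgx
Hunk 2: at line 2 remove [fnrh,uqbkp] add [iacvn] -> 8 lines: vlvlw duwj iacvn rre ypumo cclt hbvm qgx
Hunk 3: at line 3 remove [rre] add [jre,nziqc] -> 9 lines: vlvlw duwj iacvn jre nziqc ypumo cclt hbvm qgx
Hunk 4: at line 6 remove [cclt,hbvm] add [tbyq] -> 8 lines: vlvlw duwj iacvn jre nziqc ypumo tbyq qgx
Hunk 5: at line 2 remove [iacvn,jre] add [mkwjy,umtnk,wemgb] -> 9 lines: vlvlw duwj mkwjy umtnk wemgb nziqc ypumo tbyq qgx
Hunk 6: at line 3 remove [wemgb] add [wtojm,rfps] -> 10 lines: vlvlw duwj mkwjy umtnk wtojm rfps nziqc ypumo tbyq qgx
Hunk 7: at line 4 remove [rfps,nziqc] add [phu] -> 9 lines: vlvlw duwj mkwjy umtnk wtojm phu ypumo tbyq qgx

Answer: vlvlw
duwj
mkwjy
umtnk
wtojm
phu
ypumo
tbyq
qgx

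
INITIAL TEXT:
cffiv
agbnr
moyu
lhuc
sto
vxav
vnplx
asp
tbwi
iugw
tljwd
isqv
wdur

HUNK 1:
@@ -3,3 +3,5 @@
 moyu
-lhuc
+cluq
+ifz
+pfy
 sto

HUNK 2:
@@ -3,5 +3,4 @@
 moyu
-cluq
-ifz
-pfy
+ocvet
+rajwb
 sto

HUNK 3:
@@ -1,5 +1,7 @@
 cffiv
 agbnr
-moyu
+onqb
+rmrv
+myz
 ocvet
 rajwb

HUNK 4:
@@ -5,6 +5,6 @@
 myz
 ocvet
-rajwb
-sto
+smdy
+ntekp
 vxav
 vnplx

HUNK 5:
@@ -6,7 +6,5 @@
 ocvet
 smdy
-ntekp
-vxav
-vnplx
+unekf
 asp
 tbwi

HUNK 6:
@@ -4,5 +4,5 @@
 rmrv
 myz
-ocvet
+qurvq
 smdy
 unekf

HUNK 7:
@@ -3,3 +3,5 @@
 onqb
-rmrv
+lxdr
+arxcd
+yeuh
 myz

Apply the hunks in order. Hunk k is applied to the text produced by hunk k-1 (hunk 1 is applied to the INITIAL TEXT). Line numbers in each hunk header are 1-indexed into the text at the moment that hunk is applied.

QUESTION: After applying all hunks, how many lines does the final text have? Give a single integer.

Answer: 16

Derivation:
Hunk 1: at line 3 remove [lhuc] add [cluq,ifz,pfy] -> 15 lines: cffiv agbnr moyu cluq ifz pfy sto vxav vnplx asp tbwi iugw tljwd isqv wdur
Hunk 2: at line 3 remove [cluq,ifz,pfy] add [ocvet,rajwb] -> 14 lines: cffiv agbnr moyu ocvet rajwb sto vxav vnplx asp tbwi iugw tljwd isqv wdur
Hunk 3: at line 1 remove [moyu] add [onqb,rmrv,myz] -> 16 lines: cffiv agbnr onqb rmrv myz ocvet rajwb sto vxav vnplx asp tbwi iugw tljwd isqv wdur
Hunk 4: at line 5 remove [rajwb,sto] add [smdy,ntekp] -> 16 lines: cffiv agbnr onqb rmrv myz ocvet smdy ntekp vxav vnplx asp tbwi iugw tljwd isqv wdur
Hunk 5: at line 6 remove [ntekp,vxav,vnplx] add [unekf] -> 14 lines: cffiv agbnr onqb rmrv myz ocvet smdy unekf asp tbwi iugw tljwd isqv wdur
Hunk 6: at line 4 remove [ocvet] add [qurvq] -> 14 lines: cffiv agbnr onqb rmrv myz qurvq smdy unekf asp tbwi iugw tljwd isqv wdur
Hunk 7: at line 3 remove [rmrv] add [lxdr,arxcd,yeuh] -> 16 lines: cffiv agbnr onqb lxdr arxcd yeuh myz qurvq smdy unekf asp tbwi iugw tljwd isqv wdur
Final line count: 16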